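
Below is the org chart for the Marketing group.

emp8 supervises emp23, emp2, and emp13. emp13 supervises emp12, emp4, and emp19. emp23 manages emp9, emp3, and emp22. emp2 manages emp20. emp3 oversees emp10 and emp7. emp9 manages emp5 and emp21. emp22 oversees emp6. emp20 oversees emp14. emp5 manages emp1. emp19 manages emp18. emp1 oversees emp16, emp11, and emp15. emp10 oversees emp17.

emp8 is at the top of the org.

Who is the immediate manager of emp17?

emp10

emp17 reports directly to emp10.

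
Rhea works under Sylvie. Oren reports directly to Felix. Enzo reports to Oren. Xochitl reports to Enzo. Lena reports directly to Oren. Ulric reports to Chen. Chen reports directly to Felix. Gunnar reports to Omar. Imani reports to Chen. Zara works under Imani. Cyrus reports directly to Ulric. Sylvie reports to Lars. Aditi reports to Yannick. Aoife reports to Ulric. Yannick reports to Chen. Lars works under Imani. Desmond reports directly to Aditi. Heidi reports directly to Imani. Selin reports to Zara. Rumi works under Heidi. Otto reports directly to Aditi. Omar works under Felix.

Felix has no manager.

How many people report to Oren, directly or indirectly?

3

Oren directly manages Lena, Enzo. Lena has no reports. Under Enzo: Xochitl (1). So Oren's organization is 2 direct reports plus everyone under them: 1 + 2 = 3.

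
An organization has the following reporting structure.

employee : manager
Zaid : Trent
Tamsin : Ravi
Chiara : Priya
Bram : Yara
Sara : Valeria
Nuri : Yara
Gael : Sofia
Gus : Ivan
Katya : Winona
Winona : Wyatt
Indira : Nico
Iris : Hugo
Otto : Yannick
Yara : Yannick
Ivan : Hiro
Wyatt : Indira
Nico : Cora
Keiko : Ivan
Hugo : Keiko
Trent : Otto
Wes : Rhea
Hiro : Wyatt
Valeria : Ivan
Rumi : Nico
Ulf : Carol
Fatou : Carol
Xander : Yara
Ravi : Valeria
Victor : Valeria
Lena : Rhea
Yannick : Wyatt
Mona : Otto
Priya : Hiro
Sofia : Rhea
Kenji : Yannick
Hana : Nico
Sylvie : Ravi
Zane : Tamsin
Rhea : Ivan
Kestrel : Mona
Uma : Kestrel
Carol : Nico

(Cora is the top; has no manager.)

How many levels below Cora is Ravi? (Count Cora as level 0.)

Chain from Ravi up to Cora: Ravi → Valeria → Ivan → Hiro → Wyatt → Indira → Nico → Cora. That is 7 steps up, so Ravi is 7 levels below Cora.

7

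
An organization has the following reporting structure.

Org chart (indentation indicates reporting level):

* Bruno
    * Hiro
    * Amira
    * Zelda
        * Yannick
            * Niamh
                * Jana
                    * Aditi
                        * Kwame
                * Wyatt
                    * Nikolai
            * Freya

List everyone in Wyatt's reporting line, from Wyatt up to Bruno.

Wyatt -> Niamh -> Yannick -> Zelda -> Bruno

Wyatt reports to Niamh. Niamh reports to Yannick. Yannick reports to Zelda. Zelda reports to Bruno. Bruno is at the top.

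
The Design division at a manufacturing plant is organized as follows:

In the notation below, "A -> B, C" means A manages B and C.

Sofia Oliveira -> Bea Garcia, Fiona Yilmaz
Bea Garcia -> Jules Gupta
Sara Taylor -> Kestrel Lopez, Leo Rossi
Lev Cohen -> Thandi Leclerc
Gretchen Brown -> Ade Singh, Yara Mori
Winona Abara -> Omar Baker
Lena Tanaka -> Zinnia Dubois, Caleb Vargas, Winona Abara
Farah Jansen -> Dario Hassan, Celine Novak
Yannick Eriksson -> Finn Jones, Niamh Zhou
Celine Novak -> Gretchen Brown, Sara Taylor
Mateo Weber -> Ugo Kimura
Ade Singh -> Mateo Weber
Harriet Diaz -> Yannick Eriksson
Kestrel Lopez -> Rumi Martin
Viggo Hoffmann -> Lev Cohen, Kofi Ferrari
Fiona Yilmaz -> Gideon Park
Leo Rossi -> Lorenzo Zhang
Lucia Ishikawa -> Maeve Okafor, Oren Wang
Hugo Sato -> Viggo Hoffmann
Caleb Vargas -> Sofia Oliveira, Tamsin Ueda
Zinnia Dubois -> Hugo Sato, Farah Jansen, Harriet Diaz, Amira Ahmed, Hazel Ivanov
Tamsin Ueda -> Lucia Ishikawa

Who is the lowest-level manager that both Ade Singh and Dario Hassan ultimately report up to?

Ade Singh's chain of managers is Gretchen Brown, Celine Novak, Farah Jansen, Zinnia Dubois, Lena Tanaka. Dario Hassan's chain of managers is Farah Jansen, Zinnia Dubois, Lena Tanaka. The first manager that appears in both chains is Farah Jansen.

Farah Jansen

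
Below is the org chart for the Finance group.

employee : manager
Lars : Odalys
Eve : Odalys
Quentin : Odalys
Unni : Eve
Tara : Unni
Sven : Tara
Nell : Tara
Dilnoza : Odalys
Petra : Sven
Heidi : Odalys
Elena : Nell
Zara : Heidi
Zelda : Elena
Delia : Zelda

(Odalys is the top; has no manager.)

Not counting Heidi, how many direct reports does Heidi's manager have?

Heidi reports to Odalys. Odalys's other direct reports are Lars, Eve, Quentin, Dilnoza — 4 peers.

4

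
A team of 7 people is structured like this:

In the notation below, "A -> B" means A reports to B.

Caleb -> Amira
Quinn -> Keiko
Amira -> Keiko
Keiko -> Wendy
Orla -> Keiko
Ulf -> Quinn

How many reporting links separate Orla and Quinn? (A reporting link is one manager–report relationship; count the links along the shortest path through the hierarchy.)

2

Orla is 1 level below Keiko, and Quinn is 1 level below Keiko (their lowest common manager). The shortest path runs up from Orla to Keiko and back down to Quinn: 1 + 1 = 2 links.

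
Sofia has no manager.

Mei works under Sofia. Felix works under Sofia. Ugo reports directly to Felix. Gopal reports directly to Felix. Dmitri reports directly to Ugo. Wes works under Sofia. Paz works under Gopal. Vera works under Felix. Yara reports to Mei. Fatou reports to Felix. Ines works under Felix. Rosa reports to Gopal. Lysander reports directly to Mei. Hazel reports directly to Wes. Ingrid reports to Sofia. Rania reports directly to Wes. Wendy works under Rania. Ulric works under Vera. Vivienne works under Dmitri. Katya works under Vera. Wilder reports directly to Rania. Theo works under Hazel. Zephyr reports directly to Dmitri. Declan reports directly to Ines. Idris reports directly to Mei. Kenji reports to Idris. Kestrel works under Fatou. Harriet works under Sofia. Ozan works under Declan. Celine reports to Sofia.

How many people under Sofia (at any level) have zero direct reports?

The people in Sofia's organization with no one reporting to them are Celine, Harriet, Ingrid, Wilder, Wendy, Theo, Ozan, Kestrel, Katya, Ulric, Rosa, Paz, Zephyr, Vivienne, Kenji, Lysander, Yara. That is 17.

17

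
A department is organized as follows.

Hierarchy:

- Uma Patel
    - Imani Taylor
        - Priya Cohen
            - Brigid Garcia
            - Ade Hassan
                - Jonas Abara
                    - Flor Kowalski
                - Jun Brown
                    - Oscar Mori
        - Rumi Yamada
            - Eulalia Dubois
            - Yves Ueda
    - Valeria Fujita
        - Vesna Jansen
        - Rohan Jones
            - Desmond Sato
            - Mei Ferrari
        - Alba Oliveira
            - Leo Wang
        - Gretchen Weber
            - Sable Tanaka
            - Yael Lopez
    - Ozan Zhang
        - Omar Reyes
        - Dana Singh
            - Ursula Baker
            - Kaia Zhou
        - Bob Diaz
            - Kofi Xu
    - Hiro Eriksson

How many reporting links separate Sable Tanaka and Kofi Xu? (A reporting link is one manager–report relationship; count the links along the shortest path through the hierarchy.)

Sable Tanaka is 3 levels below Uma Patel, and Kofi Xu is 3 levels below Uma Patel (their lowest common manager). The shortest path runs up from Sable Tanaka to Uma Patel and back down to Kofi Xu: 3 + 3 = 6 links.

6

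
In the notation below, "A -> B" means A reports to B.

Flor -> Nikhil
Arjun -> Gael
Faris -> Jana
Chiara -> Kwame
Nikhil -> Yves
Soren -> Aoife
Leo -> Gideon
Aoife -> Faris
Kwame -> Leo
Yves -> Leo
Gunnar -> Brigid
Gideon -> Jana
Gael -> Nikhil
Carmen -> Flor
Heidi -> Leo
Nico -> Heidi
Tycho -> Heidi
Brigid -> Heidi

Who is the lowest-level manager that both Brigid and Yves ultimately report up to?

Brigid's chain of managers is Heidi, Leo, Gideon, Jana. Yves's chain of managers is Leo, Gideon, Jana. The first manager that appears in both chains is Leo.

Leo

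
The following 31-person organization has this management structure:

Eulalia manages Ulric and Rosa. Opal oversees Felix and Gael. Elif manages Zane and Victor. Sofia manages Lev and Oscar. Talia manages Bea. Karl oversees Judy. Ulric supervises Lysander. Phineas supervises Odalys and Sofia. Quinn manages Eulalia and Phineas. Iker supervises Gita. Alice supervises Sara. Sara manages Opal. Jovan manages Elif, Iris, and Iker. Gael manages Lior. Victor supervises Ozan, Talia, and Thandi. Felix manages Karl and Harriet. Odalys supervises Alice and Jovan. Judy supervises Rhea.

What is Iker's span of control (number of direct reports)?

1

Iker directly manages Gita. That is 1 direct report.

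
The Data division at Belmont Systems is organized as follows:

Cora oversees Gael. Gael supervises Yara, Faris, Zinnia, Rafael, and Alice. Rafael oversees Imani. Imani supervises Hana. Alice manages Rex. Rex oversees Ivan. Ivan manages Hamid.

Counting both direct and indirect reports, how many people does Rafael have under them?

Rafael directly manages Imani. Under Imani: Hana (1). That's 2 in total.

2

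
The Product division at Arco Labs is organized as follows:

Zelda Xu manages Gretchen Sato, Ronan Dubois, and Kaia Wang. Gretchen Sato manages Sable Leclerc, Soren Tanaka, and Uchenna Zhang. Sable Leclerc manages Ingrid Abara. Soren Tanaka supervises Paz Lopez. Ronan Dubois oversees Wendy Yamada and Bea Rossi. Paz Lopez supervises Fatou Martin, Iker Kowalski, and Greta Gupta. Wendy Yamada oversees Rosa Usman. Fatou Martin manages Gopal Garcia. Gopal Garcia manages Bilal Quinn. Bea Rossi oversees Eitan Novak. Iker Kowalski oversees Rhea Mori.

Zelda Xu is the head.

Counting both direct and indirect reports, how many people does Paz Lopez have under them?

Paz Lopez directly manages Fatou Martin, Iker Kowalski, Greta Gupta. Under Fatou Martin: Gopal Garcia, Bilal Quinn (2). Under Iker Kowalski: Rhea Mori (1). Greta Gupta has no reports. So Paz Lopez's organization is 3 direct reports plus everyone under them: 3 + 2 + 1 = 6.

6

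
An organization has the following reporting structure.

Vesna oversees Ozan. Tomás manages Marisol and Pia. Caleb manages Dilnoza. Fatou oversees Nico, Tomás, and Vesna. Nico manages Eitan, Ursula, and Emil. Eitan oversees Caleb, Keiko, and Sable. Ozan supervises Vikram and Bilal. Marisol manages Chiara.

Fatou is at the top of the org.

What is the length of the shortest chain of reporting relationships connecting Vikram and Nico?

4

Vikram is 3 levels below Fatou, and Nico is 1 level below Fatou (their lowest common manager). The shortest path runs up from Vikram to Fatou and back down to Nico: 3 + 1 = 4 links.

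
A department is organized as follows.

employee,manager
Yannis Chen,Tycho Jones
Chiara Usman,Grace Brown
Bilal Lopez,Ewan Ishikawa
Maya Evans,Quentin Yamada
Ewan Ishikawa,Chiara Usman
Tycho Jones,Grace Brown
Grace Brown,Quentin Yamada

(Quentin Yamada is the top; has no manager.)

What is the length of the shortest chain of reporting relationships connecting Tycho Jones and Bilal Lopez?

4

Tycho Jones is 1 level below Grace Brown, and Bilal Lopez is 3 levels below Grace Brown (their lowest common manager). The shortest path runs up from Tycho Jones to Grace Brown and back down to Bilal Lopez: 1 + 3 = 4 links.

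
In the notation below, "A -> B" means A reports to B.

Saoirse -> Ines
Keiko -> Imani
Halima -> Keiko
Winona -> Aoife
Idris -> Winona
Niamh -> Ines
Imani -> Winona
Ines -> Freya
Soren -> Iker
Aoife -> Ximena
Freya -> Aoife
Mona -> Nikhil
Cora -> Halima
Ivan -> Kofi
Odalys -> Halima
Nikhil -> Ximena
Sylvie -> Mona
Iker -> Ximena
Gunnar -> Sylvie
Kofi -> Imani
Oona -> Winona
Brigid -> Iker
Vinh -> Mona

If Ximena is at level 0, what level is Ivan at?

Chain from Ivan up to Ximena: Ivan → Kofi → Imani → Winona → Aoife → Ximena. That is 5 steps up, so Ivan is 5 levels below Ximena.

5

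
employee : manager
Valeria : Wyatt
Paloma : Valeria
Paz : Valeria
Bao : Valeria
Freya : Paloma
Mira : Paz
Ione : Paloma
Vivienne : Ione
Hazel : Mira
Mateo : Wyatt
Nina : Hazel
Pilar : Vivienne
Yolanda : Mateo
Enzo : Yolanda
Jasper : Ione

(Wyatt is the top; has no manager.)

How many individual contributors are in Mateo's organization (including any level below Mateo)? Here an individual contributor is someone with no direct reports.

1

The only person in Mateo's organization with no one reporting to them is Enzo. That is 1.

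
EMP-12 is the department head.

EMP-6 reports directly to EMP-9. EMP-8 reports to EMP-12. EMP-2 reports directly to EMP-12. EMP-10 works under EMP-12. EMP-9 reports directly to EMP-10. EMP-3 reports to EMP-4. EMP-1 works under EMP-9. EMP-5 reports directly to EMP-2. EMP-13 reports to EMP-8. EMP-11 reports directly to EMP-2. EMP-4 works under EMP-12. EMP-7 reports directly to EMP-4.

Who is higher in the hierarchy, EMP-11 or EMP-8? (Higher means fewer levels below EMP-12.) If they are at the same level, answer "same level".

EMP-11 is 2 levels below EMP-12; EMP-8 is 1. EMP-8 is higher.

EMP-8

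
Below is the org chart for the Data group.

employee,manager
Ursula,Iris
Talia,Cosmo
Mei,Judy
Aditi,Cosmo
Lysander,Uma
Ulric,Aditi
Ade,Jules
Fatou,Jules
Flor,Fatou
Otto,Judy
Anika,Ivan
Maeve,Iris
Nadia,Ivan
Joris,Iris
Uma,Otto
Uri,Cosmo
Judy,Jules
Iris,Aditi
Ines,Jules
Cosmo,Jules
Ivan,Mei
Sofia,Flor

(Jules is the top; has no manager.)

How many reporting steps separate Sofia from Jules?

3

Chain from Sofia up to Jules: Sofia → Flor → Fatou → Jules. That is 3 steps up, so Sofia is 3 levels below Jules.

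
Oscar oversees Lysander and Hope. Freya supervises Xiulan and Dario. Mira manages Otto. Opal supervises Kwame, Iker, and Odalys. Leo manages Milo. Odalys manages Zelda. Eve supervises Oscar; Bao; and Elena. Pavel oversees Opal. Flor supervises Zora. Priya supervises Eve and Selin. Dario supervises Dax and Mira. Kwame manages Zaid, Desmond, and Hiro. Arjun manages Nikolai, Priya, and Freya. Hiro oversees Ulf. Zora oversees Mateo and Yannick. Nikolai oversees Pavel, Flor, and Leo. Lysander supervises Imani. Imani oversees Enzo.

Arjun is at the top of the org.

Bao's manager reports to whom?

Priya

Bao reports to Eve, and Eve reports to Priya. So Bao's skip-level manager is Priya.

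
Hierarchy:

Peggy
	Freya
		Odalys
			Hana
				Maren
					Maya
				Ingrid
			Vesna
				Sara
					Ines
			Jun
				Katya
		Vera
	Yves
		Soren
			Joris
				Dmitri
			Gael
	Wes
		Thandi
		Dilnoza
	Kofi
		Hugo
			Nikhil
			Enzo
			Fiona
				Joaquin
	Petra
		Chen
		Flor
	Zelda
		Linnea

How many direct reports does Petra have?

2

Petra directly manages Chen, Flor. That is 2 direct reports.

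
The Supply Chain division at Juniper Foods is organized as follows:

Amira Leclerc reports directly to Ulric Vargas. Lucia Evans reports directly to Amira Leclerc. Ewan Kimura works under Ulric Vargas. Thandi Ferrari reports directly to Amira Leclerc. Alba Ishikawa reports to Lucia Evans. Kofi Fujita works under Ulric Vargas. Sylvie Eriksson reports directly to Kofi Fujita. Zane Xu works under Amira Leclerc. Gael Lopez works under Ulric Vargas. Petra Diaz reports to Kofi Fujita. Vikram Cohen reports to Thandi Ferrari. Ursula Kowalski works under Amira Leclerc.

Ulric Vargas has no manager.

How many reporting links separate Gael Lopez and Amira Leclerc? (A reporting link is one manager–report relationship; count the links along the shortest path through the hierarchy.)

2

Gael Lopez is 1 level below Ulric Vargas, and Amira Leclerc is 1 level below Ulric Vargas (their lowest common manager). The shortest path runs up from Gael Lopez to Ulric Vargas and back down to Amira Leclerc: 1 + 1 = 2 links.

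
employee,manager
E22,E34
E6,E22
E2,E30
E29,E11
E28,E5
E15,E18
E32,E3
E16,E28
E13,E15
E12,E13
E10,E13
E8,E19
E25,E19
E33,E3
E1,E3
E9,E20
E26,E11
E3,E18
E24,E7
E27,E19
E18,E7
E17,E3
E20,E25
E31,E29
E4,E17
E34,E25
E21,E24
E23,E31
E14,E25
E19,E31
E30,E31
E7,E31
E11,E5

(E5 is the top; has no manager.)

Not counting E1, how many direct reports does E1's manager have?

E1 reports to E3. E3's other direct reports are E17, E33, E32 — 3 peers.

3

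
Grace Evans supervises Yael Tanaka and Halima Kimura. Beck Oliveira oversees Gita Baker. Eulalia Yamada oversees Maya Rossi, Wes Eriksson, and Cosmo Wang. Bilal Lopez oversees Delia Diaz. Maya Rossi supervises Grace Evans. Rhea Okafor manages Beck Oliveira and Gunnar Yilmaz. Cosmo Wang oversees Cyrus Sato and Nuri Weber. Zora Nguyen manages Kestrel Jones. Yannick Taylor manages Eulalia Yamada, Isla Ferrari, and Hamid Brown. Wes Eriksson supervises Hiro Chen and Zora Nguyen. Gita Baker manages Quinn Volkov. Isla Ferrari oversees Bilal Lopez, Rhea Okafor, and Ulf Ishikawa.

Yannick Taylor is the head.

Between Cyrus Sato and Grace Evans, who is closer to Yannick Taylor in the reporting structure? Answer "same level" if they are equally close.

Both Cyrus Sato and Grace Evans are 3 levels below Yannick Taylor.

same level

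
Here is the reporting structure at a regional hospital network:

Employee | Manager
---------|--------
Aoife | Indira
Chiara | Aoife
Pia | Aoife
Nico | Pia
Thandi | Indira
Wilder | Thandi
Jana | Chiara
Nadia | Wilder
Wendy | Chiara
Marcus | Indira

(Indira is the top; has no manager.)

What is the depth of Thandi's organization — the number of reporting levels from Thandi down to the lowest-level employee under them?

2

The longest chain under Thandi runs Thandi → Wilder → Nadia, which is 2 levels below Thandi.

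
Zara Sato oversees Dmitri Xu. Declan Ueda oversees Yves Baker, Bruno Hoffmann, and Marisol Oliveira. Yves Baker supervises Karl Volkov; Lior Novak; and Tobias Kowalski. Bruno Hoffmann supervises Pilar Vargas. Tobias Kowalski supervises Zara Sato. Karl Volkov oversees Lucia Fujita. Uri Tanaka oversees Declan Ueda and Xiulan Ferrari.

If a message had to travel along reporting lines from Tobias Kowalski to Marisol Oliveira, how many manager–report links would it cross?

3

Tobias Kowalski is 2 levels below Declan Ueda, and Marisol Oliveira is 1 level below Declan Ueda (their lowest common manager). The shortest path runs up from Tobias Kowalski to Declan Ueda and back down to Marisol Oliveira: 2 + 1 = 3 links.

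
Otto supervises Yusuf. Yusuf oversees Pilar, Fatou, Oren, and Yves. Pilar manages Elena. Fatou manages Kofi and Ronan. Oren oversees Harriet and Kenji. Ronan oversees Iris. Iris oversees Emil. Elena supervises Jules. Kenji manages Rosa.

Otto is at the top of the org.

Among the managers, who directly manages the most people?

Yusuf

Direct-report counts: Otto has 1; Yusuf has 4; Oren has 2; Kenji has 1; Fatou has 2; Ronan has 1; Iris has 1; Pilar has 1; Elena has 1. The largest is 4, held by Yusuf.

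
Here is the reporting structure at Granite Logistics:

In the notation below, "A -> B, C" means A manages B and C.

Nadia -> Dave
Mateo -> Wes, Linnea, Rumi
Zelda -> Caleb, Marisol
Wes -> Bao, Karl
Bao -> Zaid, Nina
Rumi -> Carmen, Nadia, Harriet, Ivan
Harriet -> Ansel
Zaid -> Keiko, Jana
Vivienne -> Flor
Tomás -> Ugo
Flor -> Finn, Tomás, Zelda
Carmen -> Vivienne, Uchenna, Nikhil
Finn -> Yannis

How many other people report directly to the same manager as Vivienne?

Vivienne reports to Carmen. Carmen's other direct reports are Uchenna, Nikhil — 2 peers.

2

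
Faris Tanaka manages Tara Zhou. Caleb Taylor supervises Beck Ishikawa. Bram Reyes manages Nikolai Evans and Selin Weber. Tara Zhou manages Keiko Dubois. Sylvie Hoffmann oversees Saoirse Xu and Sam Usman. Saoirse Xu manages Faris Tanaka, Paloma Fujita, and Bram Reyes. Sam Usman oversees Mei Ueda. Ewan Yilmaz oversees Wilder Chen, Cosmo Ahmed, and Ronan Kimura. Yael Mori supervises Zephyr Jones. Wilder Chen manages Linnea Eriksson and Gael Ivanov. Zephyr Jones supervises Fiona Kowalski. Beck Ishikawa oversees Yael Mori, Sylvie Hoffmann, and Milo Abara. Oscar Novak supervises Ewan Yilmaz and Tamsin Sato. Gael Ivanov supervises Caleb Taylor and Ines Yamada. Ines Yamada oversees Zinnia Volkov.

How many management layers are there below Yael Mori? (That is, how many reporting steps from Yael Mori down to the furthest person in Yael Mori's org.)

2

The longest chain under Yael Mori runs Yael Mori → Zephyr Jones → Fiona Kowalski, which is 2 levels below Yael Mori.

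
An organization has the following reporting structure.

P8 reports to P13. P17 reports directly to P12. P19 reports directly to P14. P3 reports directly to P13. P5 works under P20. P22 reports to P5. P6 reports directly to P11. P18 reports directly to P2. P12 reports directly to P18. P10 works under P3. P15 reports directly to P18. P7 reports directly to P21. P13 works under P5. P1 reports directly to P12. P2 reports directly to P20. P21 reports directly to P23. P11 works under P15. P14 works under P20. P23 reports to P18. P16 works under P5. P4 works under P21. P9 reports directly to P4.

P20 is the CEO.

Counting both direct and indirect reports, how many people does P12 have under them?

2

P12 directly manages P1, P17. P1 has no reports. P17 has no reports. So P12's organization is 2 direct reports plus everyone under them: 1 + 1 = 2.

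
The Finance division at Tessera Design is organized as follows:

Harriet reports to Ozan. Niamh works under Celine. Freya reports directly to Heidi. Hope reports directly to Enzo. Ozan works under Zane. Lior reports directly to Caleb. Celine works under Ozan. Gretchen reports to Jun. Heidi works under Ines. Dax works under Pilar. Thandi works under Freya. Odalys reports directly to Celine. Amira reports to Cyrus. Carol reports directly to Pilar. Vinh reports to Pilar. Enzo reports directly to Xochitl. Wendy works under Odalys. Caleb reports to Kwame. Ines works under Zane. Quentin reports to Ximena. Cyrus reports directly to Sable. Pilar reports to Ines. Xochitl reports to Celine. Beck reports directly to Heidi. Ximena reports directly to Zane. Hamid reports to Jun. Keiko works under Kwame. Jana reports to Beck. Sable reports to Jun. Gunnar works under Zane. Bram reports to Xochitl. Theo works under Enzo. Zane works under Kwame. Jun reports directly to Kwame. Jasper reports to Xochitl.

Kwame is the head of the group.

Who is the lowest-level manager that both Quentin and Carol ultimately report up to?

Zane

Quentin's chain of managers is Ximena, Zane, Kwame. Carol's chain of managers is Pilar, Ines, Zane, Kwame. The first manager that appears in both chains is Zane.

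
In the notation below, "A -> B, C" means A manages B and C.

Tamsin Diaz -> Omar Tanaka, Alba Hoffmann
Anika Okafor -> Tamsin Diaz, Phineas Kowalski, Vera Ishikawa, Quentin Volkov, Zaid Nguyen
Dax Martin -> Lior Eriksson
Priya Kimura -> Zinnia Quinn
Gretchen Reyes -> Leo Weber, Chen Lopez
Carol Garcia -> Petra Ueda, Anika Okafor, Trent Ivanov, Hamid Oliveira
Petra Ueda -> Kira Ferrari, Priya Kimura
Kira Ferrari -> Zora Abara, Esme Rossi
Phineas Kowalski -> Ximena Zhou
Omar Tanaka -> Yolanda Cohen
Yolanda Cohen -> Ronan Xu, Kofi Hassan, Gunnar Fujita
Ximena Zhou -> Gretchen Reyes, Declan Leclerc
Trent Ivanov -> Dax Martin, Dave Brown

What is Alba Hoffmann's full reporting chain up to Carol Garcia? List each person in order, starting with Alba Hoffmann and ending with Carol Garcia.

Alba Hoffmann reports to Tamsin Diaz. Tamsin Diaz reports to Anika Okafor. Anika Okafor reports to Carol Garcia. Carol Garcia is at the top.

Alba Hoffmann -> Tamsin Diaz -> Anika Okafor -> Carol Garcia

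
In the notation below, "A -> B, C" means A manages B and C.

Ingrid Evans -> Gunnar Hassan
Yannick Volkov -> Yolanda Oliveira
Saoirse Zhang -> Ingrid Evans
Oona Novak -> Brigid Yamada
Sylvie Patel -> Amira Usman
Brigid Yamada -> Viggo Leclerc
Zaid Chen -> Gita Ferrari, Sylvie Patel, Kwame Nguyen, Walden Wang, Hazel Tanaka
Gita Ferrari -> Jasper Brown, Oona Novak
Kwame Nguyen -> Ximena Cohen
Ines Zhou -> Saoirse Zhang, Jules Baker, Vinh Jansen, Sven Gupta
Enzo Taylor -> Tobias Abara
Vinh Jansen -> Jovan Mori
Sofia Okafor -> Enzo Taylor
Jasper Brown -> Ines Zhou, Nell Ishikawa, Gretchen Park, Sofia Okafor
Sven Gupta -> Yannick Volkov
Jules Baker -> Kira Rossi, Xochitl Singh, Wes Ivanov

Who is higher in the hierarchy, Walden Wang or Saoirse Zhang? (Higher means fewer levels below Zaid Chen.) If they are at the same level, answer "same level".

Walden Wang

Walden Wang is 1 level below Zaid Chen; Saoirse Zhang is 4. Walden Wang is higher.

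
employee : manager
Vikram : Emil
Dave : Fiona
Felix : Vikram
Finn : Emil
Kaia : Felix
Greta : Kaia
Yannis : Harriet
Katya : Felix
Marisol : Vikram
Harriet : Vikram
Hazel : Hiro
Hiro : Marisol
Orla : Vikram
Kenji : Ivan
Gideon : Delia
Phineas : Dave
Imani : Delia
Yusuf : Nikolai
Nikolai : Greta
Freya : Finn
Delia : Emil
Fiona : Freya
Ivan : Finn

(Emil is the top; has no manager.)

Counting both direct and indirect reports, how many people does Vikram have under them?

Vikram directly manages Harriet, Felix, Marisol, Orla. Under Harriet: Yannis (1). Under Felix: Katya, Kaia, Greta, Nikolai, Yusuf (5). Under Marisol: Hiro, Hazel (2). Orla has no reports. So Vikram's organization is 4 direct reports plus everyone under them: 2 + 6 + 3 + 1 = 12.

12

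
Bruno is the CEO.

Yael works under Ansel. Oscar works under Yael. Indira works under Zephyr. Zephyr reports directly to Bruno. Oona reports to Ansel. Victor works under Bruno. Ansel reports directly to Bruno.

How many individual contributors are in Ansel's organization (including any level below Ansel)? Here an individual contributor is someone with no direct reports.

The people in Ansel's organization with no one reporting to them are Oscar, Oona. That is 2.

2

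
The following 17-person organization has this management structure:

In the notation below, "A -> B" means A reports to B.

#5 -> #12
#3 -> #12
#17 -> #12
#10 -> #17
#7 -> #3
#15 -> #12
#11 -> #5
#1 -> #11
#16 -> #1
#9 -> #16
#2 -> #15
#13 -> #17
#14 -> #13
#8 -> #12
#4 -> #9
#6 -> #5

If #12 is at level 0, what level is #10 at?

2

Chain from #10 up to #12: #10 → #17 → #12. That is 2 steps up, so #10 is 2 levels below #12.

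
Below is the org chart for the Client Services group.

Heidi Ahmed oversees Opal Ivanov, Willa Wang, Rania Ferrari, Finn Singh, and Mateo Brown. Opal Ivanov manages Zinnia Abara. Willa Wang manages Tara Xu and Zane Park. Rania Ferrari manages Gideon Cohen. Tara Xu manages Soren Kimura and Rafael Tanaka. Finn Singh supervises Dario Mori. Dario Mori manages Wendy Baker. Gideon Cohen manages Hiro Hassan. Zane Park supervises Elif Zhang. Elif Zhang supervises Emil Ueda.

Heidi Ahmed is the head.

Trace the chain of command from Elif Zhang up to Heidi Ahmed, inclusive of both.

Elif Zhang -> Zane Park -> Willa Wang -> Heidi Ahmed

Elif Zhang reports to Zane Park. Zane Park reports to Willa Wang. Willa Wang reports to Heidi Ahmed. Heidi Ahmed is at the top.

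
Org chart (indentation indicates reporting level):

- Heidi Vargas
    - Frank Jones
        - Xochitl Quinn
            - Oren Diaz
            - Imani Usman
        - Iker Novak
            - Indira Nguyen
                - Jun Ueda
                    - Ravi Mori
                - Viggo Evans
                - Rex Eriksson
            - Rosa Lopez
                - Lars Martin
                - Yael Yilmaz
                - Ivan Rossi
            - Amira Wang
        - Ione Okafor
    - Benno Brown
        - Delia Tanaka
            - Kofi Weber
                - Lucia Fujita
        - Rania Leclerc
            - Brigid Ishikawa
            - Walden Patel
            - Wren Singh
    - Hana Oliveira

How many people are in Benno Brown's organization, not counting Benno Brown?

Benno Brown directly manages Delia Tanaka, Rania Leclerc. Under Delia Tanaka: Kofi Weber, Lucia Fujita (2). Under Rania Leclerc: Wren Singh, Walden Patel, Brigid Ishikawa (3). So Benno Brown's organization is 2 direct reports plus everyone under them: 3 + 4 = 7.

7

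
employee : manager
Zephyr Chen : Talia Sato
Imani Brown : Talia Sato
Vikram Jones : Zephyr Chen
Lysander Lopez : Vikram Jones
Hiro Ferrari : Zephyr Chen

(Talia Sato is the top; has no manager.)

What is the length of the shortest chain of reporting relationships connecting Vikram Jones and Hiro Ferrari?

Vikram Jones is 1 level below Zephyr Chen, and Hiro Ferrari is 1 level below Zephyr Chen (their lowest common manager). The shortest path runs up from Vikram Jones to Zephyr Chen and back down to Hiro Ferrari: 1 + 1 = 2 links.

2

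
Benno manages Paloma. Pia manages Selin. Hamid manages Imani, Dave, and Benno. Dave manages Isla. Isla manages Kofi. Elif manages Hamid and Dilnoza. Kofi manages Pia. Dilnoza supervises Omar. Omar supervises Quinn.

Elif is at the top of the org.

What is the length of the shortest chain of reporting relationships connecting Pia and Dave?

3

Pia is in Dave's organization: the chain from Pia up to Dave is Pia → Kofi → Isla → Dave, which is 3 links.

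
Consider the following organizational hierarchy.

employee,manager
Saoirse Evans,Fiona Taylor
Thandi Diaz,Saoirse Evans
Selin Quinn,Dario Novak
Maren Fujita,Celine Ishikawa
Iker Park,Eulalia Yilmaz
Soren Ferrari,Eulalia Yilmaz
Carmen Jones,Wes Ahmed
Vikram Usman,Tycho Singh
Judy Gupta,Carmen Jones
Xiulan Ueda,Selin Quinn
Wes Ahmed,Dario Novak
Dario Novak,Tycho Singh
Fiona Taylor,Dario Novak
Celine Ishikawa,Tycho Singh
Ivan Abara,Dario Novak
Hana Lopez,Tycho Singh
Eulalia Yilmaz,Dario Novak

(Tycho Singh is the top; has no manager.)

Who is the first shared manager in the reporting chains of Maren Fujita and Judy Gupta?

Tycho Singh

Maren Fujita's chain of managers is Celine Ishikawa, Tycho Singh. Judy Gupta's chain of managers is Carmen Jones, Wes Ahmed, Dario Novak, Tycho Singh. The first manager that appears in both chains is Tycho Singh.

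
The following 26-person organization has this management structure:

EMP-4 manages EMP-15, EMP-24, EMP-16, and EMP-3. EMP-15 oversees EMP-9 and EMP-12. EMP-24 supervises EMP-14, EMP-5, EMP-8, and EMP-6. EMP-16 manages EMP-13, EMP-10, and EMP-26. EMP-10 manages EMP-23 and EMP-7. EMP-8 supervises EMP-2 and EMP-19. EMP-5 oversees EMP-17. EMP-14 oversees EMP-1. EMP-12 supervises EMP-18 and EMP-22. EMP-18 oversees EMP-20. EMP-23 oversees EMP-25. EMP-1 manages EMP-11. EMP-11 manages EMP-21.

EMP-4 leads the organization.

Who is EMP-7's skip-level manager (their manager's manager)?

EMP-7 reports to EMP-10, and EMP-10 reports to EMP-16. So EMP-7's skip-level manager is EMP-16.

EMP-16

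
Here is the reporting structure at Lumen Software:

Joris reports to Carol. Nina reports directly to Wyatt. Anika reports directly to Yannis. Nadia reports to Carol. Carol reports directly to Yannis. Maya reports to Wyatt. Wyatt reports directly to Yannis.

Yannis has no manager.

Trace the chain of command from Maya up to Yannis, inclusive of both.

Maya reports to Wyatt. Wyatt reports to Yannis. Yannis is at the top.

Maya -> Wyatt -> Yannis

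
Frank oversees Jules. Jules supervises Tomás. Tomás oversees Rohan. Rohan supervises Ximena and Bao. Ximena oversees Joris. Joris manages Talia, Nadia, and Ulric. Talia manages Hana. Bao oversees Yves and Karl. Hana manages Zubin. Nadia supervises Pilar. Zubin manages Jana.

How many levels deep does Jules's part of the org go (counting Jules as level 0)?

The longest chain under Jules runs Jules → Tomás → Rohan → Ximena → Joris → Talia → Hana → Zubin → Jana, which is 8 levels below Jules.

8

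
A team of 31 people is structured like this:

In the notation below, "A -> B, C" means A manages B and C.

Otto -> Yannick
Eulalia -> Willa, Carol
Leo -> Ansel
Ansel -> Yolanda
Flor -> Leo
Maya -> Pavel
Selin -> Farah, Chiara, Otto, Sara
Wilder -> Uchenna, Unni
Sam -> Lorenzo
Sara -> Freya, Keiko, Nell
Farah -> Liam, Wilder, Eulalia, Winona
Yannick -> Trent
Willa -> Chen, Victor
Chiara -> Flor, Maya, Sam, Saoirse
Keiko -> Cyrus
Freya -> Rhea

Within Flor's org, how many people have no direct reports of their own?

The only person in Flor's organization with no one reporting to them is Yolanda. That is 1.

1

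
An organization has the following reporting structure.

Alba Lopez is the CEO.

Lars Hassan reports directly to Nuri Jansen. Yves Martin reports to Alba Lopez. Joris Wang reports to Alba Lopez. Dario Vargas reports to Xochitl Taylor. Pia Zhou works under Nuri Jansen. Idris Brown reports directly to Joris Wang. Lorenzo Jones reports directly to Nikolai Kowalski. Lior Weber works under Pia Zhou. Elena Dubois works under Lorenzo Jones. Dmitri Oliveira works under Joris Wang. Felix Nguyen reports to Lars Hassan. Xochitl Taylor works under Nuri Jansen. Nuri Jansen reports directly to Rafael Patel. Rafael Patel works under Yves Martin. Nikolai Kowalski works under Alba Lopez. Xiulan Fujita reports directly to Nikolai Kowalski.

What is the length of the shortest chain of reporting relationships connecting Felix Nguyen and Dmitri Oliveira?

7

Felix Nguyen is 5 levels below Alba Lopez, and Dmitri Oliveira is 2 levels below Alba Lopez (their lowest common manager). The shortest path runs up from Felix Nguyen to Alba Lopez and back down to Dmitri Oliveira: 5 + 2 = 7 links.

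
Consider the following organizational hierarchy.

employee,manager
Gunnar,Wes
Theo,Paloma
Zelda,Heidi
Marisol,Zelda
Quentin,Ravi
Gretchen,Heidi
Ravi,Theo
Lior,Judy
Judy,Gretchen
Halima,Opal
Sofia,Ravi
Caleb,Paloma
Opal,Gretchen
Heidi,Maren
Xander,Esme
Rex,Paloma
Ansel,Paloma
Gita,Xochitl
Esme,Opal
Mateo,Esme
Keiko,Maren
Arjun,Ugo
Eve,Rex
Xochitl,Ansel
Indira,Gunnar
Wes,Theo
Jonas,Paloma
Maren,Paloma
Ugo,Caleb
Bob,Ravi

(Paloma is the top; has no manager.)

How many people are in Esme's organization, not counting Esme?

2

Esme directly manages Mateo, Xander. Mateo has no reports. Xander has no reports. So Esme's organization is 2 direct reports plus everyone under them: 1 + 1 = 2.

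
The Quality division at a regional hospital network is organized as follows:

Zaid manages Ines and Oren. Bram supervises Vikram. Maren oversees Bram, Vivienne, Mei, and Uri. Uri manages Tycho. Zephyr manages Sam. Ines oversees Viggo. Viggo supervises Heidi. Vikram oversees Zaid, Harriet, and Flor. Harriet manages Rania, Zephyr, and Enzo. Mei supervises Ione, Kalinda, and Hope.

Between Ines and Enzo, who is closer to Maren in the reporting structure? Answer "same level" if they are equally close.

Both Ines and Enzo are 4 levels below Maren.

same level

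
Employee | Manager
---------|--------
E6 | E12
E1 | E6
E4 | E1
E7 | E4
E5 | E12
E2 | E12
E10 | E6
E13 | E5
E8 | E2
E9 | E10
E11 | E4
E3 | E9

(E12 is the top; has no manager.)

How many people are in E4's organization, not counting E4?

2

E4 directly manages E7, E11. E7 has no reports. E11 has no reports. So E4's organization is 2 direct reports plus everyone under them: 1 + 1 = 2.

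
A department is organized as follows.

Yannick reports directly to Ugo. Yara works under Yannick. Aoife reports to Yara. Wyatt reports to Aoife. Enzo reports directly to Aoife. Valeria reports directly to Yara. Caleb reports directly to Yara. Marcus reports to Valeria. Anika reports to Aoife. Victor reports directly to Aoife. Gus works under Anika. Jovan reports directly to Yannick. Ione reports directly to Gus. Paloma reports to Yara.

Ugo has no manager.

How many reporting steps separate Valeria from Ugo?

3

Chain from Valeria up to Ugo: Valeria → Yara → Yannick → Ugo. That is 3 steps up, so Valeria is 3 levels below Ugo.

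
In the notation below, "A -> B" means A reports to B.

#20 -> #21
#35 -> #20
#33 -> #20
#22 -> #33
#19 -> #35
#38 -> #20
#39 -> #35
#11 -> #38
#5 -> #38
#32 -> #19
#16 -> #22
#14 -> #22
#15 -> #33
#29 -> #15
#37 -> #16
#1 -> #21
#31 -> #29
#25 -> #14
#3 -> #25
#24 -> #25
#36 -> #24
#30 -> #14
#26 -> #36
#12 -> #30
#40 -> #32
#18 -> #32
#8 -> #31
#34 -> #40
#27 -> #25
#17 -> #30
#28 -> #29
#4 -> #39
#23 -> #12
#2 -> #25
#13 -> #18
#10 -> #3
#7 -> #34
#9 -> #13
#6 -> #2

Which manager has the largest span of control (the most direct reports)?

#25

Direct-report counts: #21 has 2; #20 has 3; #38 has 2; #33 has 2; #15 has 1; #29 has 2; #31 has 1; #22 has 2; #14 has 2; #30 has 2; #12 has 1; #25 has 4; #2 has 1; #24 has 1; #36 has 1; #3 has 1; #16 has 1; #35 has 2; #39 has 1; #19 has 1; #32 has 2; #18 has 1; #13 has 1; #40 has 1; #34 has 1. The largest is 4, held by #25.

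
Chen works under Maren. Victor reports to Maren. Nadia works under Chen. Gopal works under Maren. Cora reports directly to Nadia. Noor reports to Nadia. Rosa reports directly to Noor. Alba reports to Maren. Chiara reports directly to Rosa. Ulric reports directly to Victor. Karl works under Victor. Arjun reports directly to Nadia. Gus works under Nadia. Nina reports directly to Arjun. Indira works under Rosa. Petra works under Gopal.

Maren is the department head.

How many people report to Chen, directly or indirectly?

9

Chen directly manages Nadia. Under Nadia: Gus, Arjun, Nina, Noor, Rosa, Indira, Chiara, Cora (8). That's 9 in total.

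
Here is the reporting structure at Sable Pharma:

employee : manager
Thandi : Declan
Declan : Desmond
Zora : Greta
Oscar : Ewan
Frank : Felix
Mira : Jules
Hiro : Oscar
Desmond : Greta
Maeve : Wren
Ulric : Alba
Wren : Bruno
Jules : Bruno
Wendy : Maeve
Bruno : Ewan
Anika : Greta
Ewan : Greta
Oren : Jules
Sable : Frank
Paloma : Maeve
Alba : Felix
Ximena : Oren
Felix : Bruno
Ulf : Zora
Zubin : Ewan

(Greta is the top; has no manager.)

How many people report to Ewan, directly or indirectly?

17

Ewan directly manages Bruno, Oscar, Zubin. Under Bruno: Felix, Alba, Ulric, Frank, Sable, Jules, Mira, Oren, Ximena, Wren, Maeve, Paloma, Wendy (13). Under Oscar: Hiro (1). Zubin has no reports. So Ewan's organization is 3 direct reports plus everyone under them: 14 + 2 + 1 = 17.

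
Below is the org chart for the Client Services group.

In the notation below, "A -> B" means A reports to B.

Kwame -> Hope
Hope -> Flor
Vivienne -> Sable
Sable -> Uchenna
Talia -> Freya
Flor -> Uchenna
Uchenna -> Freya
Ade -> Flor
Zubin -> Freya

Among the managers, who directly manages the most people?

Direct-report counts: Freya has 3; Uchenna has 2; Flor has 2; Hope has 1; Sable has 1. The largest is 3, held by Freya.

Freya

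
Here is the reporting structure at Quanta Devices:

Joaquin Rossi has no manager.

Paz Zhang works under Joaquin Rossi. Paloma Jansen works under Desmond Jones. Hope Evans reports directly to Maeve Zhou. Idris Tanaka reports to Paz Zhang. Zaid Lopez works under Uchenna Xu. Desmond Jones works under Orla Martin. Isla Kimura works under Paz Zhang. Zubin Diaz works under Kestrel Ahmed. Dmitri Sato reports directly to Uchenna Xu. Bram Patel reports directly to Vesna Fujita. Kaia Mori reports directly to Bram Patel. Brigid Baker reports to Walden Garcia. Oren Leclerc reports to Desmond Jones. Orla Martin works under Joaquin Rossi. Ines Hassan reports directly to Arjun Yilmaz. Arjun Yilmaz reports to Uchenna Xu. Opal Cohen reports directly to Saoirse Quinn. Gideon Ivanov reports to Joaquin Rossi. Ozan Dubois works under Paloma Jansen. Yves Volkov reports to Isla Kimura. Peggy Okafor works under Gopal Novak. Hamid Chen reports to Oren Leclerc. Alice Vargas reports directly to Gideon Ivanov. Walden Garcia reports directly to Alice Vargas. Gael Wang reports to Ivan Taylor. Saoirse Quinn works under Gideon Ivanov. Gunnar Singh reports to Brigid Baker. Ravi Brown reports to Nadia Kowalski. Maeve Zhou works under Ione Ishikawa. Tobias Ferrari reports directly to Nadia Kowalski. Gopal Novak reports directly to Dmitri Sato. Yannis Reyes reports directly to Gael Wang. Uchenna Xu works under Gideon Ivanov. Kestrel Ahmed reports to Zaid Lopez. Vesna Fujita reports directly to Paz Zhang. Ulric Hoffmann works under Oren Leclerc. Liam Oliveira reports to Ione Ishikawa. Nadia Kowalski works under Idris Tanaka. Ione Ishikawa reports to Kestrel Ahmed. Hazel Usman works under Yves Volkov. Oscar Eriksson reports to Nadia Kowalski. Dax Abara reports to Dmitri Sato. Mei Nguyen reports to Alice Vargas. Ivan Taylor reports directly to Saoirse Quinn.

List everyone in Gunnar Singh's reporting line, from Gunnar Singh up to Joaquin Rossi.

Gunnar Singh reports to Brigid Baker. Brigid Baker reports to Walden Garcia. Walden Garcia reports to Alice Vargas. Alice Vargas reports to Gideon Ivanov. Gideon Ivanov reports to Joaquin Rossi. Joaquin Rossi is at the top.

Gunnar Singh -> Brigid Baker -> Walden Garcia -> Alice Vargas -> Gideon Ivanov -> Joaquin Rossi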